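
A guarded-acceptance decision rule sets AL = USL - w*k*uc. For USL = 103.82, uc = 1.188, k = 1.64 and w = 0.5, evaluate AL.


U = k * uc = 1.64 * 1.188 = 1.94832
guard band g = w * U = 0.5 * 1.94832 = 0.97416
AL = USL - g = 103.82 - 0.97416
AL = 102.8458

102.8458


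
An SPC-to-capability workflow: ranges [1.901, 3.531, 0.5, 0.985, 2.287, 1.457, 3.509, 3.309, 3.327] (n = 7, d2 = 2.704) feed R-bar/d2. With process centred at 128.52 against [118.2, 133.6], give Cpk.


R_bar = (1.901 + 3.531 + 0.5 + 0.985 + 2.287 + 1.457 + 3.509 + 3.309 + 3.327) / 9 = 2.3117778
sigma = R_bar / d2 = 2.3117778 / 2.704 = 0.85494741
Cp = (USL - LSL)/(6*sigma) = (133.6 - 118.2)/(6*0.85494741) = 3.0021
Cpu = (133.6 - 128.52)/(3*0.85494741) = 1.9806
Cpl = (128.52 - 118.2)/(3*0.85494741) = 4.0236
Cpk = min(Cpu, Cpl) = 1.9806

1.9806


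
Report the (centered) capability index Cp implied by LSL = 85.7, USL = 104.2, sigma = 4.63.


Cp = (USL - LSL) / (6 * sigma)
= (104.2 - 85.7) / (6 * 4.63)
= 18.5000 / 27.7800
= 0.6659

0.6659


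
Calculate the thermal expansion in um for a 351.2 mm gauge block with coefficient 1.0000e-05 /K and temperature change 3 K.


dL = L * alpha * dT
= 351.2 * 1.0000e-05 * 3
= 0.0105360 mm
dL_um = 0.0105360 * 1000 = 10.5360 um

10.5360


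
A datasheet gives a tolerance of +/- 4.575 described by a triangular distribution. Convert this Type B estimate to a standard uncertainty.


u_B = half_width / sqrt(6)
u_B = 4.575 / 2.4494897
u_B = 1.8677

1.8677


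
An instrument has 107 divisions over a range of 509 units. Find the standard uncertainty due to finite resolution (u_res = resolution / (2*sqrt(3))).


resolution = range / divisions
resolution = 509 / 107 = 4.7570093
u_res = resolution / (2*sqrt(3))
u_res = 4.7570093 / 3.4641016
u_res = 1.3732

1.3732


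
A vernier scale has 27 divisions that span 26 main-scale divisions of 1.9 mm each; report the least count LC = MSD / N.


LC = MSD / n_div
= 1.9 / 27
= 0.0704

0.0704


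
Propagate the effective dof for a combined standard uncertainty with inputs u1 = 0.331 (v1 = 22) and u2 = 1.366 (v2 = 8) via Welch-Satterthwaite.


uc = sqrt(u1^2 + u2^2) = sqrt(0.331^2 + 1.366^2) = 1.4055309
v_eff = uc^4 / (u1^4/v1 + u2^4/v2)
= 1.4055309^4 / (0.331^4/22 + 1.366^4/8)
= 3.9026679 / 0.43576959
v_eff = 8.9558

8.9558


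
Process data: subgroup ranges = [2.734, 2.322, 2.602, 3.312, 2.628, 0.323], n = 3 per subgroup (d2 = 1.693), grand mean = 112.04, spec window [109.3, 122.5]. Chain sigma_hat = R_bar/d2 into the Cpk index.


R_bar = (2.734 + 2.322 + 2.602 + 3.312 + 2.628 + 0.323) / 6 = 2.3201667
sigma = R_bar / d2 = 2.3201667 / 1.693 = 1.370447
Cp = (USL - LSL)/(6*sigma) = (122.5 - 109.3)/(6*1.370447) = 1.6053
Cpu = (122.5 - 112.04)/(3*1.370447) = 2.5442
Cpl = (112.04 - 109.3)/(3*1.370447) = 0.6664
Cpk = min(Cpu, Cpl) = 0.6664

0.6664


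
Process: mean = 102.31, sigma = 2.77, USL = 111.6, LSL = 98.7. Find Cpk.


Cpu = (USL - mean) / (3*sigma) = (111.6 - 102.31) / (3*2.77) = 1.1179
Cpl = (mean - LSL) / (3*sigma) = (102.31 - 98.7) / (3*2.77) = 0.4344
Cpk = min(Cpu, Cpl) = 0.4344

0.4344


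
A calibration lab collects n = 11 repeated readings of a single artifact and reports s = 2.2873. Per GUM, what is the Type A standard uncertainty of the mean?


u_A = s / sqrt(n)
u_A = 2.2873 / sqrt(11)
u_A = 2.2873 / 3.3166248
u_A = 0.6896

0.6896


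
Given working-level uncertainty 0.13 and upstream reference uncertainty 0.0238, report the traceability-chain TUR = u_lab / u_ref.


TUR = u_lab / u_ref
= 0.13 / 0.0238
= 5.4622

5.4622


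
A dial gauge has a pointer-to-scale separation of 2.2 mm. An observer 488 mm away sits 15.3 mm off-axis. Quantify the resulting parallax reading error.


error = h * offset / d
= 2.2 * 15.3 / 488
= 0.0690

0.0690


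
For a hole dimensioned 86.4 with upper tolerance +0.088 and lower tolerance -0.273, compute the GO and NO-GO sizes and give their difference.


GO = nominal - lower_tol (smallest hole = maximum material condition)
GO = 86.4 - 0.273 = 86.127
NO-GO = nominal + upper_tol (largest hole = least material condition)
NO-GO = 86.4 + 0.088 = 86.488
spread = NO-GO - GO = 86.488 - 86.127 = 0.3610

0.3610


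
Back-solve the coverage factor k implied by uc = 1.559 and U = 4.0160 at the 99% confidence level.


k = U / uc
k = 4.0160 / 1.559
k = 2.576

2.576


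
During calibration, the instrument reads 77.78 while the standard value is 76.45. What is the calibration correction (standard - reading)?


Correction = standard - reading
= 76.45 - 77.78
= -1.3300

-1.3300


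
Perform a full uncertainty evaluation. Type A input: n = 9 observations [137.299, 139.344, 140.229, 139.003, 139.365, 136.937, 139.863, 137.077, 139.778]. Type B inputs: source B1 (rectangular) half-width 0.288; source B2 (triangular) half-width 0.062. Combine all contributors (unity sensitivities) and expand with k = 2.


mean = (137.299 + 139.344 + 140.229 + 139.003 + 139.365 + 136.937 + 139.863 + 137.077 + 139.778) / 9 = 138.7661111
s = sqrt(sum((x - mean)^2)/(n-1)) = 1.2974507
u_A = s / sqrt(n) = 1.2974507 / sqrt(9) = 0.43248357
u_B1 = 0.288 / sqrt(3) = 0.16627688
u_B2 = 0.062 / sqrt(6) = 0.025311394
uc = sqrt(0.43248357^2 + 0.16627688^2 + 0.025311394^2) = 0.4640374
U = k * uc = 2 * 0.4640374
U = 0.9281

0.9281


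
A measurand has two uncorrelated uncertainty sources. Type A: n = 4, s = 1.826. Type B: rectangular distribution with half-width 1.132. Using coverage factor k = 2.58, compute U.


u_A = s / sqrt(n) = 1.826 / sqrt(4) = 0.913
u_B = half_width / sqrt(3) = 1.132 / sqrt(3) = 0.6535605
uc = sqrt(u_A^2 + u_B^2) = sqrt(0.913^2 + 0.6535605^2) = 1.1228136
U = k * uc = 2.58 * 1.1228136
U = 2.8969

2.8969


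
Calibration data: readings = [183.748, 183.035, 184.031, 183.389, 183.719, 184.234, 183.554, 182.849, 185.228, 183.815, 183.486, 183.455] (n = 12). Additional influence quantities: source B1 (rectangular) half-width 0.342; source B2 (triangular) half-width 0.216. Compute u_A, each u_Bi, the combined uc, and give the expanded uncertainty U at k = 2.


mean = (183.748 + 183.035 + 184.031 + 183.389 + 183.719 + 184.234 + 183.554 + 182.849 + 185.228 + 183.815 + 183.486 + 183.455) / 12 = 183.7119167
s = sqrt(sum((x - mean)^2)/(n-1)) = 0.61303796
u_A = s / sqrt(n) = 0.61303796 / sqrt(12) = 0.17696882
u_B1 = 0.342 / sqrt(3) = 0.19745379
u_B2 = 0.216 / sqrt(6) = 0.088181631
uc = sqrt(0.17696882^2 + 0.19745379^2 + 0.088181631^2) = 0.2794315
U = k * uc = 2 * 0.2794315
U = 0.5589

0.5589


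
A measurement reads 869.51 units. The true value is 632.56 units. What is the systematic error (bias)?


Systematic error = measured - true
= 869.51 - 632.56
= 236.9500

236.9500


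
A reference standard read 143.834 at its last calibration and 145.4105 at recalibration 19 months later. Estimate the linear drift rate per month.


rate = (v2 - v1) / months
= (145.4105 - 143.834) / 19
= 1.5765 / 19
= 0.0830

0.0830


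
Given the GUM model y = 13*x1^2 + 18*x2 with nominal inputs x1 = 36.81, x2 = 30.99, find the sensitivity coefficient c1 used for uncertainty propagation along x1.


y = 13*x1^2 + 18*x2
dy/dx1 = 2*13*x1
Evaluate at x1 = 36.81: c1 = 26 * 36.81
c1 = 957.0600

957.0600


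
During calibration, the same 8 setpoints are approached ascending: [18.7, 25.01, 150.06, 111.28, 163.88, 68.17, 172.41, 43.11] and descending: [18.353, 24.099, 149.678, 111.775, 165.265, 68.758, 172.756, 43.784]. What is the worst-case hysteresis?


|18.7 - 18.353| = 0.3470
|25.01 - 24.099| = 0.9110
|150.06 - 149.678| = 0.3820
|111.28 - 111.775| = 0.4950
|163.88 - 165.265| = 1.3850
|68.17 - 68.758| = 0.5880
|172.41 - 172.756| = 0.3460
|43.11 - 43.784| = 0.6740
hysteresis = max(diffs) = 1.3850

1.3850


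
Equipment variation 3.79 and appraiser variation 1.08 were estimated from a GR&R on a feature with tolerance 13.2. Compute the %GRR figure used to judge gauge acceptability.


GRR = sqrt(EV^2 + AV^2) = sqrt(3.79^2 + 1.08^2) = 3.9408755
%GRR = GRR / tol * 100 = 3.9408755 / 13.2 * 100
%GRR = 29.8551

29.8551


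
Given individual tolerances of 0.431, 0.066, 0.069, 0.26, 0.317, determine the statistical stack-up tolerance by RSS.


RSS = sqrt(0.431^2 + 0.066^2 + 0.069^2 + 0.26^2 + 0.317^2)
= sqrt(0.362967)
= 0.6025

0.6025


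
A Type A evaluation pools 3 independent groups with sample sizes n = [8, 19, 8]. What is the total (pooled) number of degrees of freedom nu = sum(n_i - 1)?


nu = sum_i (n_i - 1)
nu = ((8 - 1) + (19 - 1) + (8 - 1))
nu = 7 + 18 + 7
nu = 32

32


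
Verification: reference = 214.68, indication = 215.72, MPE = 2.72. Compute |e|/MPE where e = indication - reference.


e = indication - reference = 215.72 - 214.68 = 1.0400
|e| = 1.0400
ratio = |e| / MPE = 1.0400 / 2.72
ratio = 0.3824

0.3824


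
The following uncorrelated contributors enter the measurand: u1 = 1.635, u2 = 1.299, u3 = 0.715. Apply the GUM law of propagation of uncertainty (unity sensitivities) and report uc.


uc = sqrt(1.635^2 + 1.299^2 + 0.715^2)
uc = sqrt(4.871851)
uc = 2.2072

2.2072


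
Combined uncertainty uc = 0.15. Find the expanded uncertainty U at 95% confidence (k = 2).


U = k * uc
U = 2 * 0.15
U = 0.3000

0.3000


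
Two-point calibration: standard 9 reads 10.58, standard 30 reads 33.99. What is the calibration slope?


slope = (y2 - y1) / (x2 - x1)
= (33.99 - 10.58) / (30 - 9)
= 23.4100 / 21
= 1.1148

1.1148


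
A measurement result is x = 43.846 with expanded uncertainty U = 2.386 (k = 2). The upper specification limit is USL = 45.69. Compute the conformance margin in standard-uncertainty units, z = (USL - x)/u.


u = U / k = 2.386 / 2 = 1.193
margin = |USL - x| = |45.69 - 43.846| = 1.844
z = margin / u = 1.844 / 1.193
z = 1.5457

1.5457


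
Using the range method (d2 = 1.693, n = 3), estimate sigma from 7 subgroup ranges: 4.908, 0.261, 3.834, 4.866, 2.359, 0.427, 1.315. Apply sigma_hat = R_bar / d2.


R_bar = (4.908 + 0.261 + 3.834 + 4.866 + 2.359 + 0.427 + 1.315) / 7
R_bar = 17.97 / 7 = 2.5671429
sigma_hat = R_bar / d2 = 2.5671429 / 1.693 = 1.5163

1.5163


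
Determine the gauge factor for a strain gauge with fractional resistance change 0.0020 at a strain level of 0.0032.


GF = (dR/R) / epsilon
= 0.0020 / 0.0032
= 0.6250

0.6250


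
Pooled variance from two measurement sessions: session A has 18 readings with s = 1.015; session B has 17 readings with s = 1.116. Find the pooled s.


s_p = sqrt(((n1-1)*s1^2 + (n2-1)*s2^2) / (n1+n2-2))
numerator = (18-1)*1.015^2 + (17-1)*1.116^2 = 17.513825 + 19.927296 = 37.441121
denominator = 18 + 17 - 2 = 33
s_p^2 = 37.441121 / 33 = 1.1345794
s_p = sqrt(1.1345794) = 1.0652

1.0652


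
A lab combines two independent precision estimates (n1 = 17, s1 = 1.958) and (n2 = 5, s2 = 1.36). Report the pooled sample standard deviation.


s_p = sqrt(((n1-1)*s1^2 + (n2-1)*s2^2) / (n1+n2-2))
numerator = (17-1)*1.958^2 + (5-1)*1.36^2 = 61.340224 + 7.3984 = 68.738624
denominator = 17 + 5 - 2 = 20
s_p^2 = 68.738624 / 20 = 3.4369312
s_p = sqrt(3.4369312) = 1.8539

1.8539


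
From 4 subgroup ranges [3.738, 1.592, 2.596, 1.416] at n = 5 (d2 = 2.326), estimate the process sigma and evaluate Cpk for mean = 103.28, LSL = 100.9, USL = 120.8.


R_bar = (3.738 + 1.592 + 2.596 + 1.416) / 4 = 2.3355
sigma = R_bar / d2 = 2.3355 / 2.326 = 1.0040843
Cp = (USL - LSL)/(6*sigma) = (120.8 - 100.9)/(6*1.0040843) = 3.3032
Cpu = (120.8 - 103.28)/(3*1.0040843) = 5.8162
Cpl = (103.28 - 100.9)/(3*1.0040843) = 0.7901
Cpk = min(Cpu, Cpl) = 0.7901

0.7901


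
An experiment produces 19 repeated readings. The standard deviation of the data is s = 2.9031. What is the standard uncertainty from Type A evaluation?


u_A = s / sqrt(n)
u_A = 2.9031 / sqrt(19)
u_A = 2.9031 / 4.3588989
u_A = 0.6660

0.6660


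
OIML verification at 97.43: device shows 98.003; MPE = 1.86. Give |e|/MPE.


e = indication - reference = 98.003 - 97.43 = 0.5730
|e| = 0.5730
ratio = |e| / MPE = 0.5730 / 1.86
ratio = 0.3081

0.3081


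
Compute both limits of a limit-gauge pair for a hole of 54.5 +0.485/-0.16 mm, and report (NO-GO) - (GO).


GO = nominal - lower_tol (smallest hole = maximum material condition)
GO = 54.5 - 0.16 = 54.34
NO-GO = nominal + upper_tol (largest hole = least material condition)
NO-GO = 54.5 + 0.485 = 54.985
spread = NO-GO - GO = 54.985 - 54.34 = 0.6450

0.6450


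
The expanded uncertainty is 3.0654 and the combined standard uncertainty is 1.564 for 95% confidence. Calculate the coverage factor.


k = U / uc
k = 3.0654 / 1.564
k = 1.96

1.96


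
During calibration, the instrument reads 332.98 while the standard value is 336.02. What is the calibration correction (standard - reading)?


Correction = standard - reading
= 336.02 - 332.98
= 3.0400

3.0400


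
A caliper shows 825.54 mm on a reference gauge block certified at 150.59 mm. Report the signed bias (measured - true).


Systematic error = measured - true
= 825.54 - 150.59
= 674.9500

674.9500


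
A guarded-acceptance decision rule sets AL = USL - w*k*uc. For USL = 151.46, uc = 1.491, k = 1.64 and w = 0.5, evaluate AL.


U = k * uc = 1.64 * 1.491 = 2.44524
guard band g = w * U = 0.5 * 2.44524 = 1.22262
AL = USL - g = 151.46 - 1.22262
AL = 150.2374

150.2374


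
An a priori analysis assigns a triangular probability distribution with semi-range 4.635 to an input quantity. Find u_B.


u_B = half_width / sqrt(6)
u_B = 4.635 / 2.4494897
u_B = 1.8922

1.8922


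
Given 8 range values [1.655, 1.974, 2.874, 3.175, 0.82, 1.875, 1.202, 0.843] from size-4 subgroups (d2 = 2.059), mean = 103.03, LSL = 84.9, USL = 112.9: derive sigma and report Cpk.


R_bar = (1.655 + 1.974 + 2.874 + 3.175 + 0.82 + 1.875 + 1.202 + 0.843) / 8 = 1.80225
sigma = R_bar / d2 = 1.80225 / 2.059 = 0.87530355
Cp = (USL - LSL)/(6*sigma) = (112.9 - 84.9)/(6*0.87530355) = 5.3315
Cpu = (112.9 - 103.03)/(3*0.87530355) = 3.7587
Cpl = (103.03 - 84.9)/(3*0.87530355) = 6.9043
Cpk = min(Cpu, Cpl) = 3.7587

3.7587


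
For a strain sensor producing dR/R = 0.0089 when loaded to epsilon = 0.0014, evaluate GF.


GF = (dR/R) / epsilon
= 0.0089 / 0.0014
= 6.3571

6.3571


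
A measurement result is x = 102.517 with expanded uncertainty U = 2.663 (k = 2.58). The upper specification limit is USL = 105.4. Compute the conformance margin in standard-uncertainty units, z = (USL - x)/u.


u = U / k = 2.663 / 2.58 = 1.0321705
margin = |USL - x| = |105.4 - 102.517| = 2.883
z = margin / u = 2.883 / 1.0321705
z = 2.7931

2.7931


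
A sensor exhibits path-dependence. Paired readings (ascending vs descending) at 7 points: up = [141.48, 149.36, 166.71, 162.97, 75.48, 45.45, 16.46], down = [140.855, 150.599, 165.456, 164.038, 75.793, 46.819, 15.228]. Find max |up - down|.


|141.48 - 140.855| = 0.6250
|149.36 - 150.599| = 1.2390
|166.71 - 165.456| = 1.2540
|162.97 - 164.038| = 1.0680
|75.48 - 75.793| = 0.3130
|45.45 - 46.819| = 1.3690
|16.46 - 15.228| = 1.2320
hysteresis = max(diffs) = 1.3690

1.3690


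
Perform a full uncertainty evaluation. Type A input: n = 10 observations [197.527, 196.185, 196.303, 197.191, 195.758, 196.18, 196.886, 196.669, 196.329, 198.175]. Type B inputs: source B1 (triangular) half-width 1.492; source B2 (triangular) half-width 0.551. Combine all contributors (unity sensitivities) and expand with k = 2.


mean = (197.527 + 196.185 + 196.303 + 197.191 + 195.758 + 196.18 + 196.886 + 196.669 + 196.329 + 198.175) / 10 = 196.7203
s = sqrt(sum((x - mean)^2)/(n-1)) = 0.73411399
u_A = s / sqrt(n) = 0.73411399 / sqrt(10) = 0.23214723
u_B1 = 1.492 / sqrt(6) = 0.60910645
u_B2 = 0.551 / sqrt(6) = 0.22494481
uc = sqrt(0.23214723^2 + 0.60910645^2 + 0.22494481^2) = 0.68956738
U = k * uc = 2 * 0.68956738
U = 1.3791

1.3791


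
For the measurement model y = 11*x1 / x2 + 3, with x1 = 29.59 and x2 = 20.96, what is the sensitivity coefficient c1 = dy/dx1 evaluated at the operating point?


y = 11*x1 / x2 + 3
dy/dx1 = 11/x2
Evaluate at x2 = 20.96: c1 = 11 / 20.96
c1 = 0.5248

0.5248


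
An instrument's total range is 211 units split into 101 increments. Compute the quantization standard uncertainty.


resolution = range / divisions
resolution = 211 / 101 = 2.0891089
u_res = resolution / (2*sqrt(3))
u_res = 2.0891089 / 3.4641016
u_res = 0.6031

0.6031


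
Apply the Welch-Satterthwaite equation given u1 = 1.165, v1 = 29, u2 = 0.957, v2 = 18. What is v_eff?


uc = sqrt(u1^2 + u2^2) = sqrt(1.165^2 + 0.957^2) = 1.5076717
v_eff = uc^4 / (u1^4/v1 + u2^4/v2)
= 1.5076717^4 / (1.165^4/29 + 0.957^4/18)
= 5.1668652 / 0.11011816
v_eff = 46.9211

46.9211


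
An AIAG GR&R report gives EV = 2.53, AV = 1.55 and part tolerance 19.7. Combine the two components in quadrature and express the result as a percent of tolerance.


GRR = sqrt(EV^2 + AV^2) = sqrt(2.53^2 + 1.55^2) = 2.9670524
%GRR = GRR / tol * 100 = 2.9670524 / 19.7 * 100
%GRR = 15.0612

15.0612


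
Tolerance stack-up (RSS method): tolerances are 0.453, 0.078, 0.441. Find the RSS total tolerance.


RSS = sqrt(0.453^2 + 0.078^2 + 0.441^2)
= sqrt(0.405774)
= 0.6370

0.6370


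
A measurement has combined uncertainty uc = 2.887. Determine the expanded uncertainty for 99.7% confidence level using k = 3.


U = k * uc
U = 3 * 2.887
U = 8.6610

8.6610


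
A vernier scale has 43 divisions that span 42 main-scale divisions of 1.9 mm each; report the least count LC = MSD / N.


LC = MSD / n_div
= 1.9 / 43
= 0.0442

0.0442


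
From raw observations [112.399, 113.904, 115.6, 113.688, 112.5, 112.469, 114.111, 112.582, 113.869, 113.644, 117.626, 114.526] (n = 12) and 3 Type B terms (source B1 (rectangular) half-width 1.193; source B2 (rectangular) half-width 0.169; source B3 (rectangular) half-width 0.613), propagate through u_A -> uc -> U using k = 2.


mean = (112.399 + 113.904 + 115.6 + 113.688 + 112.5 + 112.469 + 114.111 + 112.582 + 113.869 + 113.644 + 117.626 + 114.526) / 12 = 113.9098333
s = sqrt(sum((x - mean)^2)/(n-1)) = 1.5171042
u_A = s / sqrt(n) = 1.5171042 / sqrt(12) = 0.43795026
u_B1 = 1.193 / sqrt(3) = 0.68877887
u_B2 = 0.169 / sqrt(3) = 0.097572195
u_B3 = 0.613 / sqrt(3) = 0.35391572
uc = sqrt(0.43795026^2 + 0.68877887^2 + 0.097572195^2 + 0.35391572^2) = 0.89498236
U = k * uc = 2 * 0.89498236
U = 1.7900

1.7900


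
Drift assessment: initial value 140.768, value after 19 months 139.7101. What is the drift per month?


rate = (v2 - v1) / months
= (139.7101 - 140.768) / 19
= -1.0579 / 19
= -0.0557

-0.0557


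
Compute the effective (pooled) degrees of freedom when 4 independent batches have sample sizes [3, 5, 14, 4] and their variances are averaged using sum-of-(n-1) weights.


nu = sum_i (n_i - 1)
nu = ((3 - 1) + (5 - 1) + (14 - 1) + (4 - 1))
nu = 2 + 4 + 13 + 3
nu = 22

22


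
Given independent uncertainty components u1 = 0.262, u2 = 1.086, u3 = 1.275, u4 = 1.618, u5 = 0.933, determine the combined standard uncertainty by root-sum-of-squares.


uc = sqrt(0.262^2 + 1.086^2 + 1.275^2 + 1.618^2 + 0.933^2)
uc = sqrt(6.362078)
uc = 2.5223

2.5223


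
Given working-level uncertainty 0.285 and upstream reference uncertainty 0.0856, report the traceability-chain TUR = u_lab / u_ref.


TUR = u_lab / u_ref
= 0.285 / 0.0856
= 3.3294

3.3294


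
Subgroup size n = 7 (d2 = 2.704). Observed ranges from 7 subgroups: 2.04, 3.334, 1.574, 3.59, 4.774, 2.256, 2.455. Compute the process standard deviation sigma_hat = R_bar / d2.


R_bar = (2.04 + 3.334 + 1.574 + 3.59 + 4.774 + 2.256 + 2.455) / 7
R_bar = 20.023 / 7 = 2.8604286
sigma_hat = R_bar / d2 = 2.8604286 / 2.704 = 1.0579

1.0579


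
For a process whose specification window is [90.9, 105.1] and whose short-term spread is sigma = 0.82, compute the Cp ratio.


Cp = (USL - LSL) / (6 * sigma)
= (105.1 - 90.9) / (6 * 0.82)
= 14.2000 / 4.9200
= 2.8862

2.8862


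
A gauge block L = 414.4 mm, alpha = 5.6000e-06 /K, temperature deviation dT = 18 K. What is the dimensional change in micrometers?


dL = L * alpha * dT
= 414.4 * 5.6000e-06 * 18
= 0.0417715 mm
dL_um = 0.0417715 * 1000 = 41.7715 um

41.7715


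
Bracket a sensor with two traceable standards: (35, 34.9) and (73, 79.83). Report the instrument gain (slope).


slope = (y2 - y1) / (x2 - x1)
= (79.83 - 34.9) / (73 - 35)
= 44.9300 / 38
= 1.1824

1.1824


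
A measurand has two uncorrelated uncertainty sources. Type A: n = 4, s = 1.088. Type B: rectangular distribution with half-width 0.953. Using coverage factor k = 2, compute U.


u_A = s / sqrt(n) = 1.088 / sqrt(4) = 0.544
u_B = half_width / sqrt(3) = 0.953 / sqrt(3) = 0.55021481
uc = sqrt(u_A^2 + u_B^2) = sqrt(0.544^2 + 0.55021481^2) = 0.77373919
U = k * uc = 2 * 0.77373919
U = 1.5475

1.5475


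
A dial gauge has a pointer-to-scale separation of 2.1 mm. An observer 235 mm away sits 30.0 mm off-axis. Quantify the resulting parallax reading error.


error = h * offset / d
= 2.1 * 30.0 / 235
= 0.2681

0.2681


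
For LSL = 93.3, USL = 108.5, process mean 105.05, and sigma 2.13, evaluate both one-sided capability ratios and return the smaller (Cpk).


Cpu = (USL - mean) / (3*sigma) = (108.5 - 105.05) / (3*2.13) = 0.5399
Cpl = (mean - LSL) / (3*sigma) = (105.05 - 93.3) / (3*2.13) = 1.8388
Cpk = min(Cpu, Cpl) = 0.5399

0.5399


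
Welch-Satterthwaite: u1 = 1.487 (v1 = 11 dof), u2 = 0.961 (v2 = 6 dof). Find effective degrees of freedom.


uc = sqrt(u1^2 + u2^2) = sqrt(1.487^2 + 0.961^2) = 1.7705056
v_eff = uc^4 / (u1^4/v1 + u2^4/v2)
= 1.7705056^4 / (1.487^4/11 + 0.961^4/6)
= 9.8262819 / 0.58662745
v_eff = 16.7505

16.7505


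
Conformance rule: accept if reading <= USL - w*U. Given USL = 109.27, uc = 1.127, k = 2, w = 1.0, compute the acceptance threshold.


U = k * uc = 2 * 1.127 = 2.254
guard band g = w * U = 1.0 * 2.254 = 2.254
AL = USL - g = 109.27 - 2.254
AL = 107.0160

107.0160


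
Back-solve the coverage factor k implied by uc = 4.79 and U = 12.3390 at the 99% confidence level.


k = U / uc
k = 12.3390 / 4.79
k = 2.576

2.576


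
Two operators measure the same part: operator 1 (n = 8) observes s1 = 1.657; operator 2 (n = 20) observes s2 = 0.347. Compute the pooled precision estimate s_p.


s_p = sqrt(((n1-1)*s1^2 + (n2-1)*s2^2) / (n1+n2-2))
numerator = (8-1)*1.657^2 + (20-1)*0.347^2 = 19.219543 + 2.287771 = 21.507314
denominator = 8 + 20 - 2 = 26
s_p^2 = 21.507314 / 26 = 0.82720438
s_p = sqrt(0.82720438) = 0.9095

0.9095


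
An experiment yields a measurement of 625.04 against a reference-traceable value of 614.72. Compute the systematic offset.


Systematic error = measured - true
= 625.04 - 614.72
= 10.3200

10.3200


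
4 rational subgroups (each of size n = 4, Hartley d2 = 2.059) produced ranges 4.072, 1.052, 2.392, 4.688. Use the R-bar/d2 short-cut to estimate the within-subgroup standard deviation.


R_bar = (4.072 + 1.052 + 2.392 + 4.688) / 4
R_bar = 12.204 / 4 = 3.051
sigma_hat = R_bar / d2 = 3.051 / 2.059 = 1.4818

1.4818


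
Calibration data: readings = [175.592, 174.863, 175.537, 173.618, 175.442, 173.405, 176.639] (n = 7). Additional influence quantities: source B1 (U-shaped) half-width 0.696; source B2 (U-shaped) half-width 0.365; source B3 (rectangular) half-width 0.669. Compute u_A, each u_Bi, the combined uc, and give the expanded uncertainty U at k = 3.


mean = (175.592 + 174.863 + 175.537 + 173.618 + 175.442 + 173.405 + 176.639) / 7 = 175.0137143
s = sqrt(sum((x - mean)^2)/(n-1)) = 1.1541172
u_A = s / sqrt(n) = 1.1541172 / sqrt(7) = 0.4362153
u_B1 = 0.696 / sqrt(2) = 0.49214632
u_B2 = 0.365 / sqrt(2) = 0.25809398
u_B3 = 0.669 / sqrt(3) = 0.38624733
uc = sqrt(0.4362153^2 + 0.49214632^2 + 0.25809398^2 + 0.38624733^2) = 0.80516538
U = k * uc = 3 * 0.80516538
U = 2.4155

2.4155


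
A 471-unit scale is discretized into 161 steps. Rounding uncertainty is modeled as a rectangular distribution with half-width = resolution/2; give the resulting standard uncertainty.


resolution = range / divisions
resolution = 471 / 161 = 2.9254658
u_res = resolution / (2*sqrt(3))
u_res = 2.9254658 / 3.4641016
u_res = 0.8445

0.8445


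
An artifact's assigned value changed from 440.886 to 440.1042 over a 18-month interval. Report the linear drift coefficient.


rate = (v2 - v1) / months
= (440.1042 - 440.886) / 18
= -0.7818 / 18
= -0.0434

-0.0434


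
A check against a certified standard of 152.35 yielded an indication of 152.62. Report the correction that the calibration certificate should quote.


Correction = standard - reading
= 152.35 - 152.62
= -0.2700

-0.2700


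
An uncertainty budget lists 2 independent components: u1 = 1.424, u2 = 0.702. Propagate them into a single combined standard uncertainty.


uc = sqrt(1.424^2 + 0.702^2)
uc = sqrt(2.52058)
uc = 1.5876

1.5876


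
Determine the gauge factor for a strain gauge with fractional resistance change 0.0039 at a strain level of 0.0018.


GF = (dR/R) / epsilon
= 0.0039 / 0.0018
= 2.1667

2.1667


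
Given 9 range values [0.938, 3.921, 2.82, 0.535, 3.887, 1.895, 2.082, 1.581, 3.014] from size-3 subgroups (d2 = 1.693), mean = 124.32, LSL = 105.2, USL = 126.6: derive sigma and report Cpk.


R_bar = (0.938 + 3.921 + 2.82 + 0.535 + 3.887 + 1.895 + 2.082 + 1.581 + 3.014) / 9 = 2.297
sigma = R_bar / d2 = 2.297 / 1.693 = 1.3567631
Cp = (USL - LSL)/(6*sigma) = (126.6 - 105.2)/(6*1.3567631) = 2.6288
Cpu = (126.6 - 124.32)/(3*1.3567631) = 0.5602
Cpl = (124.32 - 105.2)/(3*1.3567631) = 4.6975
Cpk = min(Cpu, Cpl) = 0.5602

0.5602


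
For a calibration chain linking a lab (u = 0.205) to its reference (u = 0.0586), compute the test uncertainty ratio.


TUR = u_lab / u_ref
= 0.205 / 0.0586
= 3.4983

3.4983


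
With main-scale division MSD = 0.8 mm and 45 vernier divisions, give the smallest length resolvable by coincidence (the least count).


LC = MSD / n_div
= 0.8 / 45
= 0.0178

0.0178


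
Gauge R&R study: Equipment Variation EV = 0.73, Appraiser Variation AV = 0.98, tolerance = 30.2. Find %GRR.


GRR = sqrt(EV^2 + AV^2) = sqrt(0.73^2 + 0.98^2) = 1.2220065
%GRR = GRR / tol * 100 = 1.2220065 / 30.2 * 100
%GRR = 4.0464

4.0464


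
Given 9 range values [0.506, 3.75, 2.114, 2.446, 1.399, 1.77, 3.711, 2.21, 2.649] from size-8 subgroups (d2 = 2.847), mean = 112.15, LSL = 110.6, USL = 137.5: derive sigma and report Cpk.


R_bar = (0.506 + 3.75 + 2.114 + 2.446 + 1.399 + 1.77 + 3.711 + 2.21 + 2.649) / 9 = 2.2838889
sigma = R_bar / d2 = 2.2838889 / 2.847 = 0.80220896
Cp = (USL - LSL)/(6*sigma) = (137.5 - 110.6)/(6*0.80220896) = 5.5887
Cpu = (137.5 - 112.15)/(3*0.80220896) = 10.5334
Cpl = (112.15 - 110.6)/(3*0.80220896) = 0.6441
Cpk = min(Cpu, Cpl) = 0.6441

0.6441


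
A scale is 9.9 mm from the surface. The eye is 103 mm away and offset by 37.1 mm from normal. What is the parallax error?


error = h * offset / d
= 9.9 * 37.1 / 103
= 3.5659

3.5659


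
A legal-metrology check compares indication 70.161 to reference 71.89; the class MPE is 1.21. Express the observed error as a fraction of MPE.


e = indication - reference = 70.161 - 71.89 = -1.7290
|e| = 1.7290
ratio = |e| / MPE = 1.7290 / 1.21
ratio = 1.4289

1.4289


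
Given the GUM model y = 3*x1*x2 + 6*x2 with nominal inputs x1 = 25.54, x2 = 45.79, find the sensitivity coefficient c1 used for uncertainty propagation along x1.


y = 3*x1*x2 + 6*x2
dy/dx1 = 3*x2
Evaluate at x2 = 45.79: c1 = 3 * 45.79
c1 = 137.3700

137.3700


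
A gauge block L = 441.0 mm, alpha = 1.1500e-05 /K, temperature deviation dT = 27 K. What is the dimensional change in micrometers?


dL = L * alpha * dT
= 441.0 * 1.1500e-05 * 27
= 0.1369305 mm
dL_um = 0.1369305 * 1000 = 136.9305 um

136.9305


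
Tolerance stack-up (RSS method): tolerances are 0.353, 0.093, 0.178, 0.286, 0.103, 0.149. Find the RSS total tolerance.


RSS = sqrt(0.353^2 + 0.093^2 + 0.178^2 + 0.286^2 + 0.103^2 + 0.149^2)
= sqrt(0.279548)
= 0.5287

0.5287


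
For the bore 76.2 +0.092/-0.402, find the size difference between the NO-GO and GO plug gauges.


GO = nominal - lower_tol (smallest hole = maximum material condition)
GO = 76.2 - 0.402 = 75.798
NO-GO = nominal + upper_tol (largest hole = least material condition)
NO-GO = 76.2 + 0.092 = 76.292
spread = NO-GO - GO = 76.292 - 75.798 = 0.4940

0.4940


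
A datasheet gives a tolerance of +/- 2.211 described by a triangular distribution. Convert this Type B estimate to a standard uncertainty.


u_B = half_width / sqrt(6)
u_B = 2.211 / 2.4494897
u_B = 0.9026

0.9026


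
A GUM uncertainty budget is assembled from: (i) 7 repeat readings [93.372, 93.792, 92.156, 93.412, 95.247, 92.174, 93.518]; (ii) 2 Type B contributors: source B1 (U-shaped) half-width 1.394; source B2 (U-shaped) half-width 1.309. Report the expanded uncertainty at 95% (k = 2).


mean = (93.372 + 93.792 + 92.156 + 93.412 + 95.247 + 92.174 + 93.518) / 7 = 93.38157143
s = sqrt(sum((x - mean)^2)/(n-1)) = 1.0510439
u_A = s / sqrt(n) = 1.0510439 / sqrt(7) = 0.39725725
u_B1 = 1.394 / sqrt(2) = 0.98570685
u_B2 = 1.309 / sqrt(2) = 0.92560278
uc = sqrt(0.39725725^2 + 0.98570685^2 + 0.92560278^2) = 1.4093161
U = k * uc = 2 * 1.4093161
U = 2.8186

2.8186


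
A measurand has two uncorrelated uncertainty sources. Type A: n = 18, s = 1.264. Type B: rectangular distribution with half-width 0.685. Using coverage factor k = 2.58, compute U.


u_A = s / sqrt(n) = 1.264 / sqrt(18) = 0.29792766
u_B = half_width / sqrt(3) = 0.685 / sqrt(3) = 0.39548493
uc = sqrt(u_A^2 + u_B^2) = sqrt(0.29792766^2 + 0.39548493^2) = 0.49514566
U = k * uc = 2.58 * 0.49514566
U = 1.2775

1.2775


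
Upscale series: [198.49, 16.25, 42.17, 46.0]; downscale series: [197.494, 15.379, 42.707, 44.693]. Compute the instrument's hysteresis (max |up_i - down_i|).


|198.49 - 197.494| = 0.9960
|16.25 - 15.379| = 0.8710
|42.17 - 42.707| = 0.5370
|46.0 - 44.693| = 1.3070
hysteresis = max(diffs) = 1.3070

1.3070


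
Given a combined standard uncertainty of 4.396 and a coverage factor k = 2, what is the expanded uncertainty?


U = k * uc
U = 2 * 4.396
U = 8.7920

8.7920


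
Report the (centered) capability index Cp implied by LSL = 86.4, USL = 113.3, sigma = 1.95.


Cp = (USL - LSL) / (6 * sigma)
= (113.3 - 86.4) / (6 * 1.95)
= 26.9000 / 11.7000
= 2.2991

2.2991


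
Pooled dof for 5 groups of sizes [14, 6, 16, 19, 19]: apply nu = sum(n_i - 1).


nu = sum_i (n_i - 1)
nu = ((14 - 1) + (6 - 1) + (16 - 1) + (19 - 1) + (19 - 1))
nu = 13 + 5 + 15 + 18 + 18
nu = 69

69


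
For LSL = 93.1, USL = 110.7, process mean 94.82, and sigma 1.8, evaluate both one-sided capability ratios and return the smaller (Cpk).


Cpu = (USL - mean) / (3*sigma) = (110.7 - 94.82) / (3*1.8) = 2.9407
Cpl = (mean - LSL) / (3*sigma) = (94.82 - 93.1) / (3*1.8) = 0.3185
Cpk = min(Cpu, Cpl) = 0.3185

0.3185


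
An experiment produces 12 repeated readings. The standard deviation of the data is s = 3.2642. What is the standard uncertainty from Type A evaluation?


u_A = s / sqrt(n)
u_A = 3.2642 / sqrt(12)
u_A = 3.2642 / 3.4641016
u_A = 0.9423

0.9423


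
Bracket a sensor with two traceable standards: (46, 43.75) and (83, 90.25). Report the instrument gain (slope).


slope = (y2 - y1) / (x2 - x1)
= (90.25 - 43.75) / (83 - 46)
= 46.5000 / 37
= 1.2568

1.2568


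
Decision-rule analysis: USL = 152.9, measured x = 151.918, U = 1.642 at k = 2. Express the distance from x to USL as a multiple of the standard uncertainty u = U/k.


u = U / k = 1.642 / 2 = 0.821
margin = |USL - x| = |152.9 - 151.918| = 0.982
z = margin / u = 0.982 / 0.821
z = 1.1961

1.1961


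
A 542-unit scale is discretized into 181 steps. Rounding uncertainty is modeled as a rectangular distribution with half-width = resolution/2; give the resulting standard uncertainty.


resolution = range / divisions
resolution = 542 / 181 = 2.9944751
u_res = resolution / (2*sqrt(3))
u_res = 2.9944751 / 3.4641016
u_res = 0.8644

0.8644


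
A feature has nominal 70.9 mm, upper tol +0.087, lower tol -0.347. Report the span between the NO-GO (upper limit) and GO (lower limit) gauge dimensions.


GO = nominal - lower_tol (smallest hole = maximum material condition)
GO = 70.9 - 0.347 = 70.553
NO-GO = nominal + upper_tol (largest hole = least material condition)
NO-GO = 70.9 + 0.087 = 70.987
spread = NO-GO - GO = 70.987 - 70.553 = 0.4340

0.4340


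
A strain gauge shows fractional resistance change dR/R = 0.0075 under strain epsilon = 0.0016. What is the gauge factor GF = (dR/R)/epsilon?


GF = (dR/R) / epsilon
= 0.0075 / 0.0016
= 4.6875

4.6875


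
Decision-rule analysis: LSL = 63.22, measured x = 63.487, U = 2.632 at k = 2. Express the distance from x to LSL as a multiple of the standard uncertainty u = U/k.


u = U / k = 2.632 / 2 = 1.316
margin = |LSL - x| = |63.22 - 63.487| = 0.267
z = margin / u = 0.267 / 1.316
z = 0.2029

0.2029


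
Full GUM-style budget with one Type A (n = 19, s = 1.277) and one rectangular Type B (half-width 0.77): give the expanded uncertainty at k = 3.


u_A = s / sqrt(n) = 1.277 / sqrt(19) = 0.29296389
u_B = half_width / sqrt(3) = 0.77 / sqrt(3) = 0.44455971
uc = sqrt(u_A^2 + u_B^2) = sqrt(0.29296389^2 + 0.44455971^2) = 0.53241072
U = k * uc = 3 * 0.53241072
U = 1.5972

1.5972


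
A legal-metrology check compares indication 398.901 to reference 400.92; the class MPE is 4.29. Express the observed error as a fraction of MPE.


e = indication - reference = 398.901 - 400.92 = -2.0190
|e| = 2.0190
ratio = |e| / MPE = 2.0190 / 4.29
ratio = 0.4706

0.4706


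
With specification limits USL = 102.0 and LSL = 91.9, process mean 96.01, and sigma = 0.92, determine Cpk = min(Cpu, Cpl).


Cpu = (USL - mean) / (3*sigma) = (102.0 - 96.01) / (3*0.92) = 2.1703
Cpl = (mean - LSL) / (3*sigma) = (96.01 - 91.9) / (3*0.92) = 1.4891
Cpk = min(Cpu, Cpl) = 1.4891

1.4891


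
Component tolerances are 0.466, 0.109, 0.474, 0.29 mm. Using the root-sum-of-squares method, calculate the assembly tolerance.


RSS = sqrt(0.466^2 + 0.109^2 + 0.474^2 + 0.29^2)
= sqrt(0.537813)
= 0.7334

0.7334


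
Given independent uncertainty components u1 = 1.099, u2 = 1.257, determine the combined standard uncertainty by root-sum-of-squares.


uc = sqrt(1.099^2 + 1.257^2)
uc = sqrt(2.78785)
uc = 1.6697

1.6697


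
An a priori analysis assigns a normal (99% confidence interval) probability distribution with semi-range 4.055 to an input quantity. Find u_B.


u_B = half_width / 2.576
u_B = 4.055 / 2.576
u_B = 1.5741

1.5741


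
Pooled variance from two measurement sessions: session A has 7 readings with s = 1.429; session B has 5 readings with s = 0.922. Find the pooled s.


s_p = sqrt(((n1-1)*s1^2 + (n2-1)*s2^2) / (n1+n2-2))
numerator = (7-1)*1.429^2 + (5-1)*0.922^2 = 12.252246 + 3.400336 = 15.652582
denominator = 7 + 5 - 2 = 10
s_p^2 = 15.652582 / 10 = 1.5652582
s_p = sqrt(1.5652582) = 1.2511

1.2511


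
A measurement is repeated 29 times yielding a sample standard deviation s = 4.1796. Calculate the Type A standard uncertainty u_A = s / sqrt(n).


u_A = s / sqrt(n)
u_A = 4.1796 / sqrt(29)
u_A = 4.1796 / 5.3851648
u_A = 0.7761

0.7761


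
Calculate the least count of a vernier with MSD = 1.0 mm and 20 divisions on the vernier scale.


LC = MSD / n_div
= 1.0 / 20
= 0.0500

0.0500


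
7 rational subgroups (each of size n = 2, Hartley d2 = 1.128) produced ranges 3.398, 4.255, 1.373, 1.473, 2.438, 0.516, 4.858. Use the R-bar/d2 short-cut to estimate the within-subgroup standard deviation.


R_bar = (3.398 + 4.255 + 1.373 + 1.473 + 2.438 + 0.516 + 4.858) / 7
R_bar = 18.311 / 7 = 2.6158571
sigma_hat = R_bar / d2 = 2.6158571 / 1.128 = 2.3190

2.3190


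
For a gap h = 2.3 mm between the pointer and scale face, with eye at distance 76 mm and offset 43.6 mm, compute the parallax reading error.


error = h * offset / d
= 2.3 * 43.6 / 76
= 1.3195

1.3195


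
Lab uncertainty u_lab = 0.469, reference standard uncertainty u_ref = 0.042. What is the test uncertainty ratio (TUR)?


TUR = u_lab / u_ref
= 0.469 / 0.042
= 11.1667

11.1667


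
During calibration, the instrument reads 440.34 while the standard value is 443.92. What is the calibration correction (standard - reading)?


Correction = standard - reading
= 443.92 - 440.34
= 3.5800

3.5800


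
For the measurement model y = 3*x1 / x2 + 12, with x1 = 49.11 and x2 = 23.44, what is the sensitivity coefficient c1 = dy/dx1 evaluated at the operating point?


y = 3*x1 / x2 + 12
dy/dx1 = 3/x2
Evaluate at x2 = 23.44: c1 = 3 / 23.44
c1 = 0.1280

0.1280


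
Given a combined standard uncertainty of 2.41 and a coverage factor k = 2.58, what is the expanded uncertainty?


U = k * uc
U = 2.58 * 2.41
U = 6.2178

6.2178


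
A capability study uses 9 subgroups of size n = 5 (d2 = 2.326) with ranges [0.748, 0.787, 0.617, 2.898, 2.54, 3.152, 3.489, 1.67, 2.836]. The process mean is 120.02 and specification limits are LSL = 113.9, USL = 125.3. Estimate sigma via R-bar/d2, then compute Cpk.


R_bar = (0.748 + 0.787 + 0.617 + 2.898 + 2.54 + 3.152 + 3.489 + 1.67 + 2.836) / 9 = 2.0818889
sigma = R_bar / d2 = 2.0818889 / 2.326 = 0.89505112
Cp = (USL - LSL)/(6*sigma) = (125.3 - 113.9)/(6*0.89505112) = 2.1228
Cpu = (125.3 - 120.02)/(3*0.89505112) = 1.9664
Cpl = (120.02 - 113.9)/(3*0.89505112) = 2.2792
Cpk = min(Cpu, Cpl) = 1.9664

1.9664


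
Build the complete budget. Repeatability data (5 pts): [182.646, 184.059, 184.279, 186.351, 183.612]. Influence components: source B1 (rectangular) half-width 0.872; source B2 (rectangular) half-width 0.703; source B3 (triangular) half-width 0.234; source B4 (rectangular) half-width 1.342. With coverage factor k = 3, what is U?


mean = (182.646 + 184.059 + 184.279 + 186.351 + 183.612) / 5 = 184.1894
s = sqrt(sum((x - mean)^2)/(n-1)) = 1.3613432
u_A = s / sqrt(n) = 1.3613432 / sqrt(5) = 0.60881119
u_B1 = 0.872 / sqrt(3) = 0.50344943
u_B2 = 0.703 / sqrt(3) = 0.40587724
u_B3 = 0.234 / sqrt(6) = 0.0955301
u_B4 = 1.342 / sqrt(3) = 0.77480406
uc = sqrt(0.60881119^2 + 0.50344943^2 + 0.40587724^2 + 0.0955301^2 + 0.77480406^2) = 1.1824957
U = k * uc = 3 * 1.1824957
U = 3.5475

3.5475


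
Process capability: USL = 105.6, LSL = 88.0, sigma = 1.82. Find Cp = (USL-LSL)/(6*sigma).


Cp = (USL - LSL) / (6 * sigma)
= (105.6 - 88.0) / (6 * 1.82)
= 17.6000 / 10.9200
= 1.6117

1.6117


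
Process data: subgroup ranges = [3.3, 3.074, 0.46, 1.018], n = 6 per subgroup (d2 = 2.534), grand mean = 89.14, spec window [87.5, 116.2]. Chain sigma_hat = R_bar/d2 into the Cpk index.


R_bar = (3.3 + 3.074 + 0.46 + 1.018) / 4 = 1.963
sigma = R_bar / d2 = 1.963 / 2.534 = 0.77466456
Cp = (USL - LSL)/(6*sigma) = (116.2 - 87.5)/(6*0.77466456) = 6.1747
Cpu = (116.2 - 89.14)/(3*0.77466456) = 11.6437
Cpl = (89.14 - 87.5)/(3*0.77466456) = 0.7057
Cpk = min(Cpu, Cpl) = 0.7057

0.7057


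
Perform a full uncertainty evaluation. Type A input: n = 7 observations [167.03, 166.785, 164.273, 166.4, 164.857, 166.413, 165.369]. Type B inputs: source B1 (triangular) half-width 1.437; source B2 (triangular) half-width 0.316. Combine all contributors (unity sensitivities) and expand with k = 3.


mean = (167.03 + 166.785 + 164.273 + 166.4 + 164.857 + 166.413 + 165.369) / 7 = 165.8752857
s = sqrt(sum((x - mean)^2)/(n-1)) = 1.0476925
u_A = s / sqrt(n) = 1.0476925 / sqrt(7) = 0.39599054
u_B1 = 1.437 / sqrt(6) = 0.58665279
u_B2 = 0.316 / sqrt(6) = 0.12900646
uc = sqrt(0.39599054^2 + 0.58665279^2 + 0.12900646^2) = 0.71945304
U = k * uc = 3 * 0.71945304
U = 2.1584

2.1584


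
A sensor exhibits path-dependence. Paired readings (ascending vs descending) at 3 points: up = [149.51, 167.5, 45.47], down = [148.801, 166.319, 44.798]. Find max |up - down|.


|149.51 - 148.801| = 0.7090
|167.5 - 166.319| = 1.1810
|45.47 - 44.798| = 0.6720
hysteresis = max(diffs) = 1.1810

1.1810


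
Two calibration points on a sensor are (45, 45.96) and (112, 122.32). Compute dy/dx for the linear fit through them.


slope = (y2 - y1) / (x2 - x1)
= (122.32 - 45.96) / (112 - 45)
= 76.3600 / 67
= 1.1397

1.1397
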